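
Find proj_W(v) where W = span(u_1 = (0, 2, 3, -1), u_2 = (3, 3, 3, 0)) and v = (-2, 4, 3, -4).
proj_W(v) = (-35/17, 41/17, 79/17, -38/17)

Set up U = [u_1 | ... | u_2] ∈ R^(4×2). The projector onto W = col(U) is P = U (U^T U)^(-1) U^T.
Compute U^T U =
  [14, 15]
  [15, 27],
and U^T v = (21, 15).
Solve U^T U · c = U^T v for the coefficients: c = (38/17, -35/51). The projection is proj_W(v) = U c.
Check: (v - proj_W(v)) · u_1 = 0  (should be 0).
Check: (v - proj_W(v)) · u_2 = 0  (should be 0).
Result: proj_W(v) = (-35/17, 41/17, 79/17, -38/17).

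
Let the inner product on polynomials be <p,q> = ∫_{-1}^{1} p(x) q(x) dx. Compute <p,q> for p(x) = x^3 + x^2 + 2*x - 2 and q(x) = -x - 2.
<p,q> = 74/15

Expand the product: p(x)·q(x) = -x^4 - 3*x^3 - 4*x^2 - 2*x + 4.
∫_{-1}^{1} of each monomial x^k gives [2/(k+1) if k even, 0 if k odd]. Integrating term-by-term (or equivalently evaluating the antiderivative F(x) = -x^5/5 - 3*x^4/4 - 4*x^3/3 - x^2 + 4*x at the endpoints):
  F(1) − F(−1) = 43/60 − (-253/60) = 74/15.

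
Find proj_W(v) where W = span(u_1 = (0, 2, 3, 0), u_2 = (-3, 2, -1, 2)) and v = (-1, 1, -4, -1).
proj_W(v) = (-303/233, -172/233, -662/233, 202/233)

Set up U = [u_1 | ... | u_2] ∈ R^(4×2). The projector onto W = col(U) is P = U (U^T U)^(-1) U^T.
Compute U^T U =
  [13, 1]
  [1, 18],
and U^T v = (-10, 7).
Solve U^T U · c = U^T v for the coefficients: c = (-187/233, 101/233). The projection is proj_W(v) = U c.
Check: (v - proj_W(v)) · u_1 = 0  (should be 0).
Check: (v - proj_W(v)) · u_2 = 0  (should be 0).
Result: proj_W(v) = (-303/233, -172/233, -662/233, 202/233).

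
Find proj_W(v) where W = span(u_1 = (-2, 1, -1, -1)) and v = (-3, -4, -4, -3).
proj_W(v) = (-18/7, 9/7, -9/7, -9/7)

Set up U = [u_1 | ... | u_1] ∈ R^(4×1). The projector onto W = col(U) is P = U (U^T U)^(-1) U^T.
Compute U^T U =
  [7],
and U^T v = (9).
Solve U^T U · c = U^T v for the coefficients: c = (9/7). The projection is proj_W(v) = U c.
Check: (v - proj_W(v)) · u_1 = 0  (should be 0).
Result: proj_W(v) = (-18/7, 9/7, -9/7, -9/7).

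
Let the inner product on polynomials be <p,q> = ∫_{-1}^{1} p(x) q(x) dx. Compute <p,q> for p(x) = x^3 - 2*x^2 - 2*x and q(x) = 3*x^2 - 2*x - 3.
<p,q> = 52/15

Expand the product: p(x)·q(x) = 3*x^5 - 8*x^4 - 5*x^3 + 10*x^2 + 6*x.
∫_{-1}^{1} of each monomial x^k gives [2/(k+1) if k even, 0 if k odd]. Integrating term-by-term (or equivalently evaluating the antiderivative F(x) = x^6/2 - 8*x^5/5 - 5*x^4/4 + 10*x^3/3 + 3*x^2 at the endpoints):
  F(1) − F(−1) = 239/60 − (31/60) = 52/15.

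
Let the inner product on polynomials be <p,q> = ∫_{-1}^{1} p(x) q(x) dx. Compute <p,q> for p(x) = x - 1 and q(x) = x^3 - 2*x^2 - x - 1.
<p,q> = 46/15

Expand the product: p(x)·q(x) = x^4 - 3*x^3 + x^2 + 1.
∫_{-1}^{1} of each monomial x^k gives [2/(k+1) if k even, 0 if k odd]. Integrating term-by-term (or equivalently evaluating the antiderivative F(x) = x^5/5 - 3*x^4/4 + x^3/3 + x at the endpoints):
  F(1) − F(−1) = 47/60 − (-137/60) = 46/15.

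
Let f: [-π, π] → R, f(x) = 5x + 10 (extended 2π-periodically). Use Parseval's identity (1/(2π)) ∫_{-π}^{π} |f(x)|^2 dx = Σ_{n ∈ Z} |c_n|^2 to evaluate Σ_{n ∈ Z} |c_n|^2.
Σ |c_n|^2 = 25π^2/3 + 100

Expand and integrate term by term over [-π, π]:
  ∫ (5x)^2 dx = 25·(2π^3/3); ∫ 2·5·(10)·x dx = 0 (odd integrand); ∫ 10^2 dx = 100·2π.
So (1/(2π)) ∫_{-π}^{π} (5x + 10)^2 dx = 25π^2/3 + 100 = 25π^2/3 + 100.
Parseval ⇒ Σ |c_n|^2 = 25π^2/3 + 100.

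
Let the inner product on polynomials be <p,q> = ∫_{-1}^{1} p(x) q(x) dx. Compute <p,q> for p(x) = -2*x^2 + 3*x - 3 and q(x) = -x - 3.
<p,q> = 20

Expand the product: p(x)·q(x) = 2*x^3 + 3*x^2 - 6*x + 9.
∫_{-1}^{1} of each monomial x^k gives [2/(k+1) if k even, 0 if k odd]. Integrating term-by-term (or equivalently evaluating the antiderivative F(x) = x^4/2 + x^3 - 3*x^2 + 9*x at the endpoints):
  F(1) − F(−1) = 15/2 − (-25/2) = 20.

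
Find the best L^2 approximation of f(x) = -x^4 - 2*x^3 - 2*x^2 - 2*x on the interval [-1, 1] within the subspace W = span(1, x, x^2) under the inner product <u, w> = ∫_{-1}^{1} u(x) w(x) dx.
g(x) = -20*x^2/7 - 16*x/5 + 3/35

The best approximation g ∈ W is the orthogonal projection of f onto W. Writing g = a_0 + a_1 x + a_2 x^2, the coefficients solve the normal equations G · a = b where
  G_{ij} = <φ_i, φ_j> and b_i = <f, φ_i>, with φ_0 = 1, φ_1 = x, φ_2 = x^2.
G =
  [2, 0, 2/3]
  [0, 2/3, 0]
  [2/3, 0, 2/5],
b = (-26/15, -32/15, -38/35).
Solving gives a_0 = 3/35, a_1 = -16/5, a_2 = -20/7, so
  g(x) = -20*x^2/7 - 16*x/5 + 3/35.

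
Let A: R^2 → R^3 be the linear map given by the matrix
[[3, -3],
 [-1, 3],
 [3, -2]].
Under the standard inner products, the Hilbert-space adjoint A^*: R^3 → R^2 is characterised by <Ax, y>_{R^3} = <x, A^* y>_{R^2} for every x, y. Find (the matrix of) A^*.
A^* = A^T =
[[3, -1, 3],
 [-3, 3, -2]]

For real matrices with standard dot products, the defining identity <Ax, y> = <x, A^* y> gives (Ax)^T y = x^T (A^*) y, i.e. x^T A^T y = x^T (A^*) y. Since this holds for all x, y, we must have A^* = A^T. Therefore
A^* =
[[3, -1, 3],
 [-3, 3, -2]].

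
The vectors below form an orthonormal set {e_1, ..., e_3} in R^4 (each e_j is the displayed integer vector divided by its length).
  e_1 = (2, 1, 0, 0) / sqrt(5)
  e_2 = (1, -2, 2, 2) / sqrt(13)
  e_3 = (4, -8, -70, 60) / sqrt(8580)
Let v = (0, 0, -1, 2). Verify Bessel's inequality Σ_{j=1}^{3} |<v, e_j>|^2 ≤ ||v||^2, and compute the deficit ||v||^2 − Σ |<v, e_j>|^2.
Σ |<v, e_j>|^2 = 149/33; ||v||^2 = 5; deficit = 16/33

Write each e_j = u_j / sqrt(<u_j, u_j>) where u_j is the displayed integer vector. Then <v, e_j> = <v, u_j> / sqrt(<u_j, u_j>), so |<v, e_j>|^2 = <v, u_j>^2 / <u_j, u_j>.
Coefficients: <v, e_1> = 0/sqrt(5), <v, e_2> = 2/sqrt(13), <v, e_3> = 190/sqrt(8580).
Square and sum: Σ |<v, e_j>|^2 = 149/33.
Compute ||v||^2 = v·v = 5.
Deficit = 5 − 149/33 = 16/33 ≥ 0, confirming Bessel's inequality. (The deficit equals ||v − Σ <v,e_j> e_j||^2, the squared distance from v to span{e_j}.)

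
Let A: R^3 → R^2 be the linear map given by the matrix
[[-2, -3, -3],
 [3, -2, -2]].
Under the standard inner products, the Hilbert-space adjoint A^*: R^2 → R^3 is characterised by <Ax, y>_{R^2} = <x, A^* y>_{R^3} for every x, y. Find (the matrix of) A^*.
A^* = A^T =
[[-2, 3],
 [-3, -2],
 [-3, -2]]

For real matrices with standard dot products, the defining identity <Ax, y> = <x, A^* y> gives (Ax)^T y = x^T (A^*) y, i.e. x^T A^T y = x^T (A^*) y. Since this holds for all x, y, we must have A^* = A^T. Therefore
A^* =
[[-2, 3],
 [-3, -2],
 [-3, -2]].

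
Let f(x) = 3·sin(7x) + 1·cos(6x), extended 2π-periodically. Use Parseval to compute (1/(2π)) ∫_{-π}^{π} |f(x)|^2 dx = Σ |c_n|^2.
Σ |c_n|^2 = 5

Expand |f|^2 and use orthogonality of {sin(nx), cos(mx)} on [-π, π]:
  ∫_{-π}^{π} sin(nx)^2 dx = π, ∫ cos(mx)^2 dx = π, and cross terms integrate to 0.
So ∫_{-π}^{π} f(x)^2 dx = 3^2 · π + 1^2 · π = (9 + 1)π.
Divide by 2π: (9 + 1)/2 = 5.
By Parseval, this equals Σ |c_n|^2.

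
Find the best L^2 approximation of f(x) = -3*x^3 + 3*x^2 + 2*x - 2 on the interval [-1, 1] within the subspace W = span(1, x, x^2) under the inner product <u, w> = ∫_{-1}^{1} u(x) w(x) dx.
g(x) = 3*x^2 + x/5 - 2

The best approximation g ∈ W is the orthogonal projection of f onto W. Writing g = a_0 + a_1 x + a_2 x^2, the coefficients solve the normal equations G · a = b where
  G_{ij} = <φ_i, φ_j> and b_i = <f, φ_i>, with φ_0 = 1, φ_1 = x, φ_2 = x^2.
G =
  [2, 0, 2/3]
  [0, 2/3, 0]
  [2/3, 0, 2/5],
b = (-2, 2/15, -2/15).
Solving gives a_0 = -2, a_1 = 1/5, a_2 = 3, so
  g(x) = 3*x^2 + x/5 - 2.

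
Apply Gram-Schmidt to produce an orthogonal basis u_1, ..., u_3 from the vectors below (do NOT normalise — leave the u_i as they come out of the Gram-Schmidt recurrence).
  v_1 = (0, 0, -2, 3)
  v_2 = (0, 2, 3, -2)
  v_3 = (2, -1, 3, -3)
Orthogonal basis:
  u_1 = (0, 0, -2, 3)
  u_2 = (0, 2, 15/13, 10/13)
  u_3 = (2, -5/7, 6/7, 4/7)

Apply the Gram-Schmidt recurrence
  u_1 = v_1
  u_i = v_i − Σ_{j<i} ((v_i · u_j) / (u_j · u_j)) · u_j.

Step by step this gives:
  u_1 = (0, 0, -2, 3)
  u_2 = (0, 2, 15/13, 10/13)
  u_3 = (2, -5/7, 6/7, 4/7)

Orthogonality check:
  u_2 · u_1 = 0 (should be 0)
  u_3 · u_1 = 0 (should be 0)
  u_3 · u_2 = 0 (should be 0)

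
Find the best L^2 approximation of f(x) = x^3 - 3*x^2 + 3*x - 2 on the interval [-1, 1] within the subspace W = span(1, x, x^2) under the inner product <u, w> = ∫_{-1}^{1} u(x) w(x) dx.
g(x) = -3*x^2 + 18*x/5 - 2

The best approximation g ∈ W is the orthogonal projection of f onto W. Writing g = a_0 + a_1 x + a_2 x^2, the coefficients solve the normal equations G · a = b where
  G_{ij} = <φ_i, φ_j> and b_i = <f, φ_i>, with φ_0 = 1, φ_1 = x, φ_2 = x^2.
G =
  [2, 0, 2/3]
  [0, 2/3, 0]
  [2/3, 0, 2/5],
b = (-6, 12/5, -38/15).
Solving gives a_0 = -2, a_1 = 18/5, a_2 = -3, so
  g(x) = -3*x^2 + 18*x/5 - 2.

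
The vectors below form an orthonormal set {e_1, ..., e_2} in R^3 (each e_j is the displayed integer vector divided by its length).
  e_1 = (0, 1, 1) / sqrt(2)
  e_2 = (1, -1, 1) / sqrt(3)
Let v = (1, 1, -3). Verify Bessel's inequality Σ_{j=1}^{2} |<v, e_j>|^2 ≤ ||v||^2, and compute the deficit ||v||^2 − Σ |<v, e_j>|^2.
Σ |<v, e_j>|^2 = 5; ||v||^2 = 11; deficit = 6

Write each e_j = u_j / sqrt(<u_j, u_j>) where u_j is the displayed integer vector. Then <v, e_j> = <v, u_j> / sqrt(<u_j, u_j>), so |<v, e_j>|^2 = <v, u_j>^2 / <u_j, u_j>.
Coefficients: <v, e_1> = -2/sqrt(2), <v, e_2> = -3/sqrt(3).
Square and sum: Σ |<v, e_j>|^2 = 5.
Compute ||v||^2 = v·v = 11.
Deficit = 11 − 5 = 6 ≥ 0, confirming Bessel's inequality. (The deficit equals ||v − Σ <v,e_j> e_j||^2, the squared distance from v to span{e_j}.)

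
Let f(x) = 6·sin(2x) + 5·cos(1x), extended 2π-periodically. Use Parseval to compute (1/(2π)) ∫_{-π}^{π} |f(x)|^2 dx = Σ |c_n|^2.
Σ |c_n|^2 = 61/2

Expand |f|^2 and use orthogonality of {sin(nx), cos(mx)} on [-π, π]:
  ∫_{-π}^{π} sin(nx)^2 dx = π, ∫ cos(mx)^2 dx = π, and cross terms integrate to 0.
So ∫_{-π}^{π} f(x)^2 dx = 6^2 · π + 5^2 · π = (36 + 25)π.
Divide by 2π: (36 + 25)/2 = 61/2.
By Parseval, this equals Σ |c_n|^2.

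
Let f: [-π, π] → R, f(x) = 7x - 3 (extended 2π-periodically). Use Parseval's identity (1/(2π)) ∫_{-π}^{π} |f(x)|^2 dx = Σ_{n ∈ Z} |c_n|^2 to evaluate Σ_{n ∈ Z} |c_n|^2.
Σ |c_n|^2 = 49π^2/3 + 9

Expand and integrate term by term over [-π, π]:
  ∫ (7x)^2 dx = 49·(2π^3/3); ∫ 2·7·(-3)·x dx = 0 (odd integrand); ∫ (-3)^2 dx = 9·2π.
So (1/(2π)) ∫_{-π}^{π} (7x - 3)^2 dx = 49π^2/3 + 9 = 49π^2/3 + 9.
Parseval ⇒ Σ |c_n|^2 = 49π^2/3 + 9.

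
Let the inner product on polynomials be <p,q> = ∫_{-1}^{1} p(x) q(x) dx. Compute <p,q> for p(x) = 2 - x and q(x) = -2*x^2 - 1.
<p,q> = -20/3

Expand the product: p(x)·q(x) = 2*x^3 - 4*x^2 + x - 2.
∫_{-1}^{1} of each monomial x^k gives [2/(k+1) if k even, 0 if k odd]. Integrating term-by-term (or equivalently evaluating the antiderivative F(x) = x^4/2 - 4*x^3/3 + x^2/2 - 2*x at the endpoints):
  F(1) − F(−1) = -7/3 − (13/3) = -20/3.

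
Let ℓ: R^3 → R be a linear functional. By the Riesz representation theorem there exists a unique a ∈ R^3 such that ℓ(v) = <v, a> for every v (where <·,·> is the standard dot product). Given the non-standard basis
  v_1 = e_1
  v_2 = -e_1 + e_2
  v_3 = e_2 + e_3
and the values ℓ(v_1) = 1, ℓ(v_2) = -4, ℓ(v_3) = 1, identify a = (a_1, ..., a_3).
a = (1, -3, 4)

Write a = (a_1, ..., a_3) in the standard basis. For each basis vector v_i, ℓ(v_i) = <v_i, a> is a linear equation in the a_j's. Collect the n equations into a matrix system V a = ℓ, where row i of V is v_i (expressed in the standard basis). Since V is invertible (lower-triangular with 1s on the diagonal, up to permutation), solve by back-substitution:
  V =
[[1, 0, 0],
 [-1, 1, 0],
 [0, 1, 1]]
  V a = (1, -4, 1)
Solving gives a = (1, -3, 4).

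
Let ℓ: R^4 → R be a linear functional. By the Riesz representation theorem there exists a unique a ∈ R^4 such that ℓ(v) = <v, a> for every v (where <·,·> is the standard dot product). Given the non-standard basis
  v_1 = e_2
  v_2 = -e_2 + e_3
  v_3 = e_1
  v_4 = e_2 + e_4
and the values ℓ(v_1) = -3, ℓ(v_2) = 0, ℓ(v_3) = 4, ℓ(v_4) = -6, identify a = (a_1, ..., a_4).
a = (4, -3, -3, -3)

Write a = (a_1, ..., a_4) in the standard basis. For each basis vector v_i, ℓ(v_i) = <v_i, a> is a linear equation in the a_j's. Collect the n equations into a matrix system V a = ℓ, where row i of V is v_i (expressed in the standard basis). Since V is invertible (lower-triangular with 1s on the diagonal, up to permutation), solve by back-substitution:
  V =
[[0, 1, 0, 0],
 [0, -1, 1, 0],
 [1, 0, 0, 0],
 [0, 1, 0, 1]]
  V a = (-3, 0, 4, -6)
Solving gives a = (4, -3, -3, -3).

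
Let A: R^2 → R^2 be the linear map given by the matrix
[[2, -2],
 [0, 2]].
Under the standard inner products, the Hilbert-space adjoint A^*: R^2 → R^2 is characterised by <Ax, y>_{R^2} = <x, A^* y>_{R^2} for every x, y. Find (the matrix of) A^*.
A^* = A^T =
[[2, 0],
 [-2, 2]]

For real matrices with standard dot products, the defining identity <Ax, y> = <x, A^* y> gives (Ax)^T y = x^T (A^*) y, i.e. x^T A^T y = x^T (A^*) y. Since this holds for all x, y, we must have A^* = A^T. Therefore
A^* =
[[2, 0],
 [-2, 2]].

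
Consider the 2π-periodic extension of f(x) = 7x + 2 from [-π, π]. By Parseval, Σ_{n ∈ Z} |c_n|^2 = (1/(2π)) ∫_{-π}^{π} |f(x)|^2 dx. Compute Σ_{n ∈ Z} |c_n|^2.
Σ |c_n|^2 = 49π^2/3 + 4

Expand and integrate term by term over [-π, π]:
  ∫ (7x)^2 dx = 49·(2π^3/3); ∫ 2·7·(2)·x dx = 0 (odd integrand); ∫ 2^2 dx = 4·2π.
So (1/(2π)) ∫_{-π}^{π} (7x + 2)^2 dx = 49π^2/3 + 4 = 49π^2/3 + 4.
Parseval ⇒ Σ |c_n|^2 = 49π^2/3 + 4.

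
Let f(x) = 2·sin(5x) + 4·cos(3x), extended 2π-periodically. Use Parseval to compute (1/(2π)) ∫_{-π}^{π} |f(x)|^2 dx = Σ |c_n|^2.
Σ |c_n|^2 = 10

Expand |f|^2 and use orthogonality of {sin(nx), cos(mx)} on [-π, π]:
  ∫_{-π}^{π} sin(nx)^2 dx = π, ∫ cos(mx)^2 dx = π, and cross terms integrate to 0.
So ∫_{-π}^{π} f(x)^2 dx = 2^2 · π + 4^2 · π = (4 + 16)π.
Divide by 2π: (4 + 16)/2 = 10.
By Parseval, this equals Σ |c_n|^2.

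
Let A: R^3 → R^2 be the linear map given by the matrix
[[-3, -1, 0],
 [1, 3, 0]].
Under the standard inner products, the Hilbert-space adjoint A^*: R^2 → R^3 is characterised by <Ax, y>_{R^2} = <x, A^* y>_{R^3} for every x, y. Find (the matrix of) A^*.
A^* = A^T =
[[-3, 1],
 [-1, 3],
 [0, 0]]

For real matrices with standard dot products, the defining identity <Ax, y> = <x, A^* y> gives (Ax)^T y = x^T (A^*) y, i.e. x^T A^T y = x^T (A^*) y. Since this holds for all x, y, we must have A^* = A^T. Therefore
A^* =
[[-3, 1],
 [-1, 3],
 [0, 0]].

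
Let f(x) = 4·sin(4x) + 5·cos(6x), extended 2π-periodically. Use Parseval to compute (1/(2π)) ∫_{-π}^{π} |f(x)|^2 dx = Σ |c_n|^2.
Σ |c_n|^2 = 41/2

Expand |f|^2 and use orthogonality of {sin(nx), cos(mx)} on [-π, π]:
  ∫_{-π}^{π} sin(nx)^2 dx = π, ∫ cos(mx)^2 dx = π, and cross terms integrate to 0.
So ∫_{-π}^{π} f(x)^2 dx = 4^2 · π + 5^2 · π = (16 + 25)π.
Divide by 2π: (16 + 25)/2 = 41/2.
By Parseval, this equals Σ |c_n|^2.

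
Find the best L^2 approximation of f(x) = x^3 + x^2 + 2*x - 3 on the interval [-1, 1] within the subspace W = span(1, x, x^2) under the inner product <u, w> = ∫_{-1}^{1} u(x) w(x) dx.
g(x) = x^2 + 13*x/5 - 3

The best approximation g ∈ W is the orthogonal projection of f onto W. Writing g = a_0 + a_1 x + a_2 x^2, the coefficients solve the normal equations G · a = b where
  G_{ij} = <φ_i, φ_j> and b_i = <f, φ_i>, with φ_0 = 1, φ_1 = x, φ_2 = x^2.
G =
  [2, 0, 2/3]
  [0, 2/3, 0]
  [2/3, 0, 2/5],
b = (-16/3, 26/15, -8/5).
Solving gives a_0 = -3, a_1 = 13/5, a_2 = 1, so
  g(x) = x^2 + 13*x/5 - 3.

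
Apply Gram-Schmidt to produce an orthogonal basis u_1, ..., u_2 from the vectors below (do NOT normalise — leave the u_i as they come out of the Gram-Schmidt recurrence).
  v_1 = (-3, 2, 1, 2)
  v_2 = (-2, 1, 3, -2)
Orthogonal basis:
  u_1 = (-3, 2, 1, 2)
  u_2 = (-5/6, 2/9, 47/18, -25/9)

Apply the Gram-Schmidt recurrence
  u_1 = v_1
  u_i = v_i − Σ_{j<i} ((v_i · u_j) / (u_j · u_j)) · u_j.

Step by step this gives:
  u_1 = (-3, 2, 1, 2)
  u_2 = (-5/6, 2/9, 47/18, -25/9)

Orthogonality check:
  u_2 · u_1 = 0 (should be 0)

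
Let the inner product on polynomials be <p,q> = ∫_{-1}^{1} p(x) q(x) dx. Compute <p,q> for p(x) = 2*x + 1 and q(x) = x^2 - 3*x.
<p,q> = -10/3

Expand the product: p(x)·q(x) = 2*x^3 - 5*x^2 - 3*x.
∫_{-1}^{1} of each monomial x^k gives [2/(k+1) if k even, 0 if k odd]. Integrating term-by-term (or equivalently evaluating the antiderivative F(x) = x^4/2 - 5*x^3/3 - 3*x^2/2 at the endpoints):
  F(1) − F(−1) = -8/3 − (2/3) = -10/3.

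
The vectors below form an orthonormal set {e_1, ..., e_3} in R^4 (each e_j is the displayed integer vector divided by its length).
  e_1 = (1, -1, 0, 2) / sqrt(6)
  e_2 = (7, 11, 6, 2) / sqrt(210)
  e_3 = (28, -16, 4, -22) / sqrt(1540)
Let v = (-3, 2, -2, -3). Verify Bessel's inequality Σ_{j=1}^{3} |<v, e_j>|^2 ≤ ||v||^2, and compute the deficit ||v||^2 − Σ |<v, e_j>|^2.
Σ |<v, e_j>|^2 = 261/11; ||v||^2 = 26; deficit = 25/11

Write each e_j = u_j / sqrt(<u_j, u_j>) where u_j is the displayed integer vector. Then <v, e_j> = <v, u_j> / sqrt(<u_j, u_j>), so |<v, e_j>|^2 = <v, u_j>^2 / <u_j, u_j>.
Coefficients: <v, e_1> = -11/sqrt(6), <v, e_2> = -17/sqrt(210), <v, e_3> = -58/sqrt(1540).
Square and sum: Σ |<v, e_j>|^2 = 261/11.
Compute ||v||^2 = v·v = 26.
Deficit = 26 − 261/11 = 25/11 ≥ 0, confirming Bessel's inequality. (The deficit equals ||v − Σ <v,e_j> e_j||^2, the squared distance from v to span{e_j}.)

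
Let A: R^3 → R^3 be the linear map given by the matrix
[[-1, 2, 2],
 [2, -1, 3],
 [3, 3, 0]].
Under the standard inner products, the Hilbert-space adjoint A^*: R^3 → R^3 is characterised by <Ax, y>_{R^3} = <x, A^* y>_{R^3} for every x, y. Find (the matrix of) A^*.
A^* = A^T =
[[-1, 2, 3],
 [2, -1, 3],
 [2, 3, 0]]

For real matrices with standard dot products, the defining identity <Ax, y> = <x, A^* y> gives (Ax)^T y = x^T (A^*) y, i.e. x^T A^T y = x^T (A^*) y. Since this holds for all x, y, we must have A^* = A^T. Therefore
A^* =
[[-1, 2, 3],
 [2, -1, 3],
 [2, 3, 0]].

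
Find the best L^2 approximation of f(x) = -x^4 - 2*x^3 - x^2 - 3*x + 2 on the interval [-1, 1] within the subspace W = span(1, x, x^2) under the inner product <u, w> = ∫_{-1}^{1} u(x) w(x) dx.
g(x) = -13*x^2/7 - 21*x/5 + 73/35

The best approximation g ∈ W is the orthogonal projection of f onto W. Writing g = a_0 + a_1 x + a_2 x^2, the coefficients solve the normal equations G · a = b where
  G_{ij} = <φ_i, φ_j> and b_i = <f, φ_i>, with φ_0 = 1, φ_1 = x, φ_2 = x^2.
G =
  [2, 0, 2/3]
  [0, 2/3, 0]
  [2/3, 0, 2/5],
b = (44/15, -14/5, 68/105).
Solving gives a_0 = 73/35, a_1 = -21/5, a_2 = -13/7, so
  g(x) = -13*x^2/7 - 21*x/5 + 73/35.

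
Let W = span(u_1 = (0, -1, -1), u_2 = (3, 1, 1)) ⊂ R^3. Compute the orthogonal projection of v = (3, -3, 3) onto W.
proj_W(v) = (3, 0, 0)

Set up U = [u_1 | ... | u_2] ∈ R^(3×2). The projector onto W = col(U) is P = U (U^T U)^(-1) U^T.
Compute U^T U =
  [2, -2]
  [-2, 11],
and U^T v = (0, 9).
Solve U^T U · c = U^T v for the coefficients: c = (1, 1). The projection is proj_W(v) = U c.
Check: (v - proj_W(v)) · u_1 = 0  (should be 0).
Check: (v - proj_W(v)) · u_2 = 0  (should be 0).
Result: proj_W(v) = (3, 0, 0).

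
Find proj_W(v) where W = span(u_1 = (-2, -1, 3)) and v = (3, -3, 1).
proj_W(v) = (0, 0, 0)

Set up U = [u_1 | ... | u_1] ∈ R^(3×1). The projector onto W = col(U) is P = U (U^T U)^(-1) U^T.
Compute U^T U =
  [14],
and U^T v = (0).
Solve U^T U · c = U^T v for the coefficients: c = (0). The projection is proj_W(v) = U c.
Check: (v - proj_W(v)) · u_1 = 0  (should be 0).
Result: proj_W(v) = (0, 0, 0).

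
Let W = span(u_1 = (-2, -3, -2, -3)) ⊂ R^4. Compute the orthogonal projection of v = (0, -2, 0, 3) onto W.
proj_W(v) = (3/13, 9/26, 3/13, 9/26)

Set up U = [u_1 | ... | u_1] ∈ R^(4×1). The projector onto W = col(U) is P = U (U^T U)^(-1) U^T.
Compute U^T U =
  [26],
and U^T v = (-3).
Solve U^T U · c = U^T v for the coefficients: c = (-3/26). The projection is proj_W(v) = U c.
Check: (v - proj_W(v)) · u_1 = 0  (should be 0).
Result: proj_W(v) = (3/13, 9/26, 3/13, 9/26).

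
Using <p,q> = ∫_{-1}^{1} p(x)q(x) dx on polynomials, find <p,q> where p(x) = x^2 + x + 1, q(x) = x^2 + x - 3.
<p,q> = -94/15

Expand the product: p(x)·q(x) = x^4 + 2*x^3 - x^2 - 2*x - 3.
∫_{-1}^{1} of each monomial x^k gives [2/(k+1) if k even, 0 if k odd]. Integrating term-by-term (or equivalently evaluating the antiderivative F(x) = x^5/5 + x^4/2 - x^3/3 - x^2 - 3*x at the endpoints):
  F(1) − F(−1) = -109/30 − (79/30) = -94/15.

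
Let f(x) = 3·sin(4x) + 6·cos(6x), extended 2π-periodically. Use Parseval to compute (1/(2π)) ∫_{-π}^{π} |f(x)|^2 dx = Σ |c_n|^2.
Σ |c_n|^2 = 45/2

Expand |f|^2 and use orthogonality of {sin(nx), cos(mx)} on [-π, π]:
  ∫_{-π}^{π} sin(nx)^2 dx = π, ∫ cos(mx)^2 dx = π, and cross terms integrate to 0.
So ∫_{-π}^{π} f(x)^2 dx = 3^2 · π + 6^2 · π = (9 + 36)π.
Divide by 2π: (9 + 36)/2 = 45/2.
By Parseval, this equals Σ |c_n|^2.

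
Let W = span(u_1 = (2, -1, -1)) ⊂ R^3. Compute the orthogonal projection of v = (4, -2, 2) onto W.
proj_W(v) = (8/3, -4/3, -4/3)

Set up U = [u_1 | ... | u_1] ∈ R^(3×1). The projector onto W = col(U) is P = U (U^T U)^(-1) U^T.
Compute U^T U =
  [6],
and U^T v = (8).
Solve U^T U · c = U^T v for the coefficients: c = (4/3). The projection is proj_W(v) = U c.
Check: (v - proj_W(v)) · u_1 = 0  (should be 0).
Result: proj_W(v) = (8/3, -4/3, -4/3).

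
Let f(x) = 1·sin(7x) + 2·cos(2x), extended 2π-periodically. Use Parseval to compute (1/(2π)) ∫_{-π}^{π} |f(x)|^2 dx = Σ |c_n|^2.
Σ |c_n|^2 = 5/2

Expand |f|^2 and use orthogonality of {sin(nx), cos(mx)} on [-π, π]:
  ∫_{-π}^{π} sin(nx)^2 dx = π, ∫ cos(mx)^2 dx = π, and cross terms integrate to 0.
So ∫_{-π}^{π} f(x)^2 dx = 1^2 · π + 2^2 · π = (1 + 4)π.
Divide by 2π: (1 + 4)/2 = 5/2.
By Parseval, this equals Σ |c_n|^2.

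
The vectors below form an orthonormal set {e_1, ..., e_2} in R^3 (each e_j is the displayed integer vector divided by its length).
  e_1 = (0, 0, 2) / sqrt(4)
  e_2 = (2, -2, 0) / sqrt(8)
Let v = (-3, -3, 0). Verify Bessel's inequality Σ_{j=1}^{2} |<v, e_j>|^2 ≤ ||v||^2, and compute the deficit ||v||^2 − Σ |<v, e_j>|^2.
Σ |<v, e_j>|^2 = 0; ||v||^2 = 18; deficit = 18

Write each e_j = u_j / sqrt(<u_j, u_j>) where u_j is the displayed integer vector. Then <v, e_j> = <v, u_j> / sqrt(<u_j, u_j>), so |<v, e_j>|^2 = <v, u_j>^2 / <u_j, u_j>.
Coefficients: <v, e_1> = 0/sqrt(4), <v, e_2> = 0/sqrt(8).
Square and sum: Σ |<v, e_j>|^2 = 0.
Compute ||v||^2 = v·v = 18.
Deficit = 18 − 0 = 18 ≥ 0, confirming Bessel's inequality. (The deficit equals ||v − Σ <v,e_j> e_j||^2, the squared distance from v to span{e_j}.)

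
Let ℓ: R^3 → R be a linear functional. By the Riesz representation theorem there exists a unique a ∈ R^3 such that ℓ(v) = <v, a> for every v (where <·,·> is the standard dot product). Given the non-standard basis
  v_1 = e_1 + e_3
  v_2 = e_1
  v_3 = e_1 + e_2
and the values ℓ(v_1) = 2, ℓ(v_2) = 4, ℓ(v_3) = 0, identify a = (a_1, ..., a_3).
a = (4, -4, -2)

Write a = (a_1, ..., a_3) in the standard basis. For each basis vector v_i, ℓ(v_i) = <v_i, a> is a linear equation in the a_j's. Collect the n equations into a matrix system V a = ℓ, where row i of V is v_i (expressed in the standard basis). Since V is invertible (lower-triangular with 1s on the diagonal, up to permutation), solve by back-substitution:
  V =
[[1, 0, 1],
 [1, 0, 0],
 [1, 1, 0]]
  V a = (2, 4, 0)
Solving gives a = (4, -4, -2).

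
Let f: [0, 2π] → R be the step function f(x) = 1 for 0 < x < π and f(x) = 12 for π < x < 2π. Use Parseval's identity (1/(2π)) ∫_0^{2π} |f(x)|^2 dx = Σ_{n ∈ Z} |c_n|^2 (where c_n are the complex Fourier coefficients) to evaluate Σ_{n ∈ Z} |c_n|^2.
Σ |c_n|^2 = 145/2

Parseval equates the L^2 energy of f (normalised by 1/(2π)) with the ℓ^2 sum of its Fourier coefficients: (1/(2π)) ∫_0^{2π} |f|^2 = Σ |c_n|^2.
Compute the left side: (1/(2π)) [∫_0^π 1^2 dx + ∫_π^{2π} 12^2 dx] = (1/(2π)) · (1π + 144π) = (1 + 144)/2 = 145/2.
So Σ_{n ∈ Z} |c_n|^2 = 145/2.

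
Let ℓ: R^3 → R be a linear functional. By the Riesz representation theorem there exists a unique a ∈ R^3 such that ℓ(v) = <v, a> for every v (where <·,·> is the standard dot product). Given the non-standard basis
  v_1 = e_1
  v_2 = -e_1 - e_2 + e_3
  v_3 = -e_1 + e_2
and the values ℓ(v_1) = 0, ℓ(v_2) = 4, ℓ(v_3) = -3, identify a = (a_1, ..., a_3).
a = (0, -3, 1)

Write a = (a_1, ..., a_3) in the standard basis. For each basis vector v_i, ℓ(v_i) = <v_i, a> is a linear equation in the a_j's. Collect the n equations into a matrix system V a = ℓ, where row i of V is v_i (expressed in the standard basis). Since V is invertible (lower-triangular with 1s on the diagonal, up to permutation), solve by back-substitution:
  V =
[[1, 0, 0],
 [-1, -1, 1],
 [-1, 1, 0]]
  V a = (0, 4, -3)
Solving gives a = (0, -3, 1).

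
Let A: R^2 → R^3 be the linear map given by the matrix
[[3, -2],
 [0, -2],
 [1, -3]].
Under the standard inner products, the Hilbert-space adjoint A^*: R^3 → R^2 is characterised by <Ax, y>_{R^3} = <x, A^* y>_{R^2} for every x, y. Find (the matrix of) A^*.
A^* = A^T =
[[3, 0, 1],
 [-2, -2, -3]]

For real matrices with standard dot products, the defining identity <Ax, y> = <x, A^* y> gives (Ax)^T y = x^T (A^*) y, i.e. x^T A^T y = x^T (A^*) y. Since this holds for all x, y, we must have A^* = A^T. Therefore
A^* =
[[3, 0, 1],
 [-2, -2, -3]].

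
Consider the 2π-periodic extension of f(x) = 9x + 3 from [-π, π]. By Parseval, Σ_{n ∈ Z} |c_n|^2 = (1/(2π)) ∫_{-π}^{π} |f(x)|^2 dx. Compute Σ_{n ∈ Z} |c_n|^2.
Σ |c_n|^2 = 27π^2 + 9

Expand and integrate term by term over [-π, π]:
  ∫ (9x)^2 dx = 81·(2π^3/3); ∫ 2·9·(3)·x dx = 0 (odd integrand); ∫ 3^2 dx = 9·2π.
So (1/(2π)) ∫_{-π}^{π} (9x + 3)^2 dx = 81π^2/3 + 9 = 27π^2 + 9.
Parseval ⇒ Σ |c_n|^2 = 27π^2 + 9.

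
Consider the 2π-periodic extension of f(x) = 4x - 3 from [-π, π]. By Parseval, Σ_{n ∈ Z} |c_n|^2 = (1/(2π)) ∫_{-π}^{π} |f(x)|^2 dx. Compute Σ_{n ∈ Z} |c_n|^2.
Σ |c_n|^2 = 16π^2/3 + 9

Expand and integrate term by term over [-π, π]:
  ∫ (4x)^2 dx = 16·(2π^3/3); ∫ 2·4·(-3)·x dx = 0 (odd integrand); ∫ (-3)^2 dx = 9·2π.
So (1/(2π)) ∫_{-π}^{π} (4x - 3)^2 dx = 16π^2/3 + 9 = 16π^2/3 + 9.
Parseval ⇒ Σ |c_n|^2 = 16π^2/3 + 9.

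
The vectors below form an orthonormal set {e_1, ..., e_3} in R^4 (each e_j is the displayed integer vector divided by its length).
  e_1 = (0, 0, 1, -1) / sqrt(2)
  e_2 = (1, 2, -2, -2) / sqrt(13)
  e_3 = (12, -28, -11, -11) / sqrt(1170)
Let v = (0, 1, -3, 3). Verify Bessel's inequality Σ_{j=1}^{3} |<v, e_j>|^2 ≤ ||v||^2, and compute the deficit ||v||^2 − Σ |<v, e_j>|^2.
Σ |<v, e_j>|^2 = 854/45; ||v||^2 = 19; deficit = 1/45

Write each e_j = u_j / sqrt(<u_j, u_j>) where u_j is the displayed integer vector. Then <v, e_j> = <v, u_j> / sqrt(<u_j, u_j>), so |<v, e_j>|^2 = <v, u_j>^2 / <u_j, u_j>.
Coefficients: <v, e_1> = -6/sqrt(2), <v, e_2> = 2/sqrt(13), <v, e_3> = -28/sqrt(1170).
Square and sum: Σ |<v, e_j>|^2 = 854/45.
Compute ||v||^2 = v·v = 19.
Deficit = 19 − 854/45 = 1/45 ≥ 0, confirming Bessel's inequality. (The deficit equals ||v − Σ <v,e_j> e_j||^2, the squared distance from v to span{e_j}.)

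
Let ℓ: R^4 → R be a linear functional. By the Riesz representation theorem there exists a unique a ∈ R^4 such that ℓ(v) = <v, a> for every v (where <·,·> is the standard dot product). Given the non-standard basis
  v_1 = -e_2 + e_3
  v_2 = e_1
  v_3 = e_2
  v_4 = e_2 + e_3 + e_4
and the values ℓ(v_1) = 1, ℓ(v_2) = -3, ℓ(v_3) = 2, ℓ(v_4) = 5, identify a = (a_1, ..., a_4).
a = (-3, 2, 3, 0)

Write a = (a_1, ..., a_4) in the standard basis. For each basis vector v_i, ℓ(v_i) = <v_i, a> is a linear equation in the a_j's. Collect the n equations into a matrix system V a = ℓ, where row i of V is v_i (expressed in the standard basis). Since V is invertible (lower-triangular with 1s on the diagonal, up to permutation), solve by back-substitution:
  V =
[[0, -1, 1, 0],
 [1, 0, 0, 0],
 [0, 1, 0, 0],
 [0, 1, 1, 1]]
  V a = (1, -3, 2, 5)
Solving gives a = (-3, 2, 3, 0).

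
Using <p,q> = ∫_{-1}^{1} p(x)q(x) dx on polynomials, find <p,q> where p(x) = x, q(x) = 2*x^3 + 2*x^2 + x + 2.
<p,q> = 22/15

Expand the product: p(x)·q(x) = 2*x^4 + 2*x^3 + x^2 + 2*x.
∫_{-1}^{1} of each monomial x^k gives [2/(k+1) if k even, 0 if k odd]. Integrating term-by-term (or equivalently evaluating the antiderivative F(x) = 2*x^5/5 + x^4/2 + x^3/3 + x^2 at the endpoints):
  F(1) − F(−1) = 67/30 − (23/30) = 22/15.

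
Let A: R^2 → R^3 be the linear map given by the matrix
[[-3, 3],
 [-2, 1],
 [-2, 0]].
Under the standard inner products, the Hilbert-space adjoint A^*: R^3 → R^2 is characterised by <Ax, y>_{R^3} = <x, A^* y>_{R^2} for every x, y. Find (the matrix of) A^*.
A^* = A^T =
[[-3, -2, -2],
 [3, 1, 0]]

For real matrices with standard dot products, the defining identity <Ax, y> = <x, A^* y> gives (Ax)^T y = x^T (A^*) y, i.e. x^T A^T y = x^T (A^*) y. Since this holds for all x, y, we must have A^* = A^T. Therefore
A^* =
[[-3, -2, -2],
 [3, 1, 0]].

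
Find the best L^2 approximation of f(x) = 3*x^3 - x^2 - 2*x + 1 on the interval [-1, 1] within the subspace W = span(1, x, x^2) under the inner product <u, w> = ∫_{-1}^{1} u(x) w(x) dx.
g(x) = -x^2 - x/5 + 1

The best approximation g ∈ W is the orthogonal projection of f onto W. Writing g = a_0 + a_1 x + a_2 x^2, the coefficients solve the normal equations G · a = b where
  G_{ij} = <φ_i, φ_j> and b_i = <f, φ_i>, with φ_0 = 1, φ_1 = x, φ_2 = x^2.
G =
  [2, 0, 2/3]
  [0, 2/3, 0]
  [2/3, 0, 2/5],
b = (4/3, -2/15, 4/15).
Solving gives a_0 = 1, a_1 = -1/5, a_2 = -1, so
  g(x) = -x^2 - x/5 + 1.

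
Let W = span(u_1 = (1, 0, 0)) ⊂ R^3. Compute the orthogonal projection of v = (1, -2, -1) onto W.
proj_W(v) = (1, 0, 0)

Set up U = [u_1 | ... | u_1] ∈ R^(3×1). The projector onto W = col(U) is P = U (U^T U)^(-1) U^T.
Compute U^T U =
  [1],
and U^T v = (1).
Solve U^T U · c = U^T v for the coefficients: c = (1). The projection is proj_W(v) = U c.
Check: (v - proj_W(v)) · u_1 = 0  (should be 0).
Result: proj_W(v) = (1, 0, 0).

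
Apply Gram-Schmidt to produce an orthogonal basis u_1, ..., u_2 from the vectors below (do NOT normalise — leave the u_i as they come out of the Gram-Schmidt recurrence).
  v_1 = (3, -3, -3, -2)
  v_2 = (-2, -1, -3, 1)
Orthogonal basis:
  u_1 = (3, -3, -3, -2)
  u_2 = (-74/31, -19/31, -81/31, 39/31)

Apply the Gram-Schmidt recurrence
  u_1 = v_1
  u_i = v_i − Σ_{j<i} ((v_i · u_j) / (u_j · u_j)) · u_j.

Step by step this gives:
  u_1 = (3, -3, -3, -2)
  u_2 = (-74/31, -19/31, -81/31, 39/31)

Orthogonality check:
  u_2 · u_1 = 0 (should be 0)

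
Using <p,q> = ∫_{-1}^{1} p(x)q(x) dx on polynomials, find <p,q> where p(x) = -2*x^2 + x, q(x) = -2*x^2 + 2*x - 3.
<p,q> = 104/15

Expand the product: p(x)·q(x) = 4*x^4 - 6*x^3 + 8*x^2 - 3*x.
∫_{-1}^{1} of each monomial x^k gives [2/(k+1) if k even, 0 if k odd]. Integrating term-by-term (or equivalently evaluating the antiderivative F(x) = 4*x^5/5 - 3*x^4/2 + 8*x^3/3 - 3*x^2/2 at the endpoints):
  F(1) − F(−1) = 7/15 − (-97/15) = 104/15.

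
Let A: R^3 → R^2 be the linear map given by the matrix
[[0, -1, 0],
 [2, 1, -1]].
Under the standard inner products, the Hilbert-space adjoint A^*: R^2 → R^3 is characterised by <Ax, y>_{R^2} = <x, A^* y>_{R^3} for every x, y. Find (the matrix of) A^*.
A^* = A^T =
[[0, 2],
 [-1, 1],
 [0, -1]]

For real matrices with standard dot products, the defining identity <Ax, y> = <x, A^* y> gives (Ax)^T y = x^T (A^*) y, i.e. x^T A^T y = x^T (A^*) y. Since this holds for all x, y, we must have A^* = A^T. Therefore
A^* =
[[0, 2],
 [-1, 1],
 [0, -1]].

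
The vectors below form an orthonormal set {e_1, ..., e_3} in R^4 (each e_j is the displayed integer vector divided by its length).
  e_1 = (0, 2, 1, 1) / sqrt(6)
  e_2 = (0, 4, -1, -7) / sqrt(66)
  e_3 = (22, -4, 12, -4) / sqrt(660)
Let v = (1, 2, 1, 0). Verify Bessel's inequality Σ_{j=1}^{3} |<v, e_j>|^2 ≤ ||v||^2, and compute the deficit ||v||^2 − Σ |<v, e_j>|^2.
Σ |<v, e_j>|^2 = 89/15; ||v||^2 = 6; deficit = 1/15

Write each e_j = u_j / sqrt(<u_j, u_j>) where u_j is the displayed integer vector. Then <v, e_j> = <v, u_j> / sqrt(<u_j, u_j>), so |<v, e_j>|^2 = <v, u_j>^2 / <u_j, u_j>.
Coefficients: <v, e_1> = 5/sqrt(6), <v, e_2> = 7/sqrt(66), <v, e_3> = 26/sqrt(660).
Square and sum: Σ |<v, e_j>|^2 = 89/15.
Compute ||v||^2 = v·v = 6.
Deficit = 6 − 89/15 = 1/15 ≥ 0, confirming Bessel's inequality. (The deficit equals ||v − Σ <v,e_j> e_j||^2, the squared distance from v to span{e_j}.)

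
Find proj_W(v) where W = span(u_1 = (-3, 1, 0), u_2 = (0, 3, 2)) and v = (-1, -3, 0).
proj_W(v) = (-81/121, -243/121, -180/121)

Set up U = [u_1 | ... | u_2] ∈ R^(3×2). The projector onto W = col(U) is P = U (U^T U)^(-1) U^T.
Compute U^T U =
  [10, 3]
  [3, 13],
and U^T v = (0, -9).
Solve U^T U · c = U^T v for the coefficients: c = (27/121, -90/121). The projection is proj_W(v) = U c.
Check: (v - proj_W(v)) · u_1 = 0  (should be 0).
Check: (v - proj_W(v)) · u_2 = 0  (should be 0).
Result: proj_W(v) = (-81/121, -243/121, -180/121).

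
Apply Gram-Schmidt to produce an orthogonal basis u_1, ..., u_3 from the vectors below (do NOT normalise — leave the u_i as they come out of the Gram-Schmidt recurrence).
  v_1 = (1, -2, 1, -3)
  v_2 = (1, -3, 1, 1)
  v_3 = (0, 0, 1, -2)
Orthogonal basis:
  u_1 = (1, -2, 1, -3)
  u_2 = (2/3, -7/3, 2/3, 2)
  u_3 = (-39/155, 28/155, 116/155, 7/155)

Apply the Gram-Schmidt recurrence
  u_1 = v_1
  u_i = v_i − Σ_{j<i} ((v_i · u_j) / (u_j · u_j)) · u_j.

Step by step this gives:
  u_1 = (1, -2, 1, -3)
  u_2 = (2/3, -7/3, 2/3, 2)
  u_3 = (-39/155, 28/155, 116/155, 7/155)

Orthogonality check:
  u_2 · u_1 = 0 (should be 0)
  u_3 · u_1 = 0 (should be 0)
  u_3 · u_2 = 0 (should be 0)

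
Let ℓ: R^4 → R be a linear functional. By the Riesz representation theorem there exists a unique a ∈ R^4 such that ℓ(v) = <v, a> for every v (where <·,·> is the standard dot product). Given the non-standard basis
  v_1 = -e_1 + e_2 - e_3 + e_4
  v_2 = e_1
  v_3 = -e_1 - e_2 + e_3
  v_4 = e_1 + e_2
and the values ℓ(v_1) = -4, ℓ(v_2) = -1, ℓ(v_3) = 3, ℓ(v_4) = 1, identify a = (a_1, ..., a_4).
a = (-1, 2, 4, -3)

Write a = (a_1, ..., a_4) in the standard basis. For each basis vector v_i, ℓ(v_i) = <v_i, a> is a linear equation in the a_j's. Collect the n equations into a matrix system V a = ℓ, where row i of V is v_i (expressed in the standard basis). Since V is invertible (lower-triangular with 1s on the diagonal, up to permutation), solve by back-substitution:
  V =
[[-1, 1, -1, 1],
 [1, 0, 0, 0],
 [-1, -1, 1, 0],
 [1, 1, 0, 0]]
  V a = (-4, -1, 3, 1)
Solving gives a = (-1, 2, 4, -3).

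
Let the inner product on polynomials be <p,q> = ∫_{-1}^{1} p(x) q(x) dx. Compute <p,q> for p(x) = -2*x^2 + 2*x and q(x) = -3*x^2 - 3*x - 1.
<p,q> = -4/15

Expand the product: p(x)·q(x) = 6*x^4 - 4*x^2 - 2*x.
∫_{-1}^{1} of each monomial x^k gives [2/(k+1) if k even, 0 if k odd]. Integrating term-by-term (or equivalently evaluating the antiderivative F(x) = 6*x^5/5 - 4*x^3/3 - x^2 at the endpoints):
  F(1) − F(−1) = -17/15 − (-13/15) = -4/15.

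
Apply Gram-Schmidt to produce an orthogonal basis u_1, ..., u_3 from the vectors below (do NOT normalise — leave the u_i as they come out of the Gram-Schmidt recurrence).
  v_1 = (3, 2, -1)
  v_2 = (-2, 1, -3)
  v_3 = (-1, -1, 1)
Orthogonal basis:
  u_1 = (3, 2, -1)
  u_2 = (-25/14, 8/7, -43/14)
  u_3 = (-1/39, 11/195, 7/195)

Apply the Gram-Schmidt recurrence
  u_1 = v_1
  u_i = v_i − Σ_{j<i} ((v_i · u_j) / (u_j · u_j)) · u_j.

Step by step this gives:
  u_1 = (3, 2, -1)
  u_2 = (-25/14, 8/7, -43/14)
  u_3 = (-1/39, 11/195, 7/195)

Orthogonality check:
  u_2 · u_1 = 0 (should be 0)
  u_3 · u_1 = 0 (should be 0)
  u_3 · u_2 = 0 (should be 0)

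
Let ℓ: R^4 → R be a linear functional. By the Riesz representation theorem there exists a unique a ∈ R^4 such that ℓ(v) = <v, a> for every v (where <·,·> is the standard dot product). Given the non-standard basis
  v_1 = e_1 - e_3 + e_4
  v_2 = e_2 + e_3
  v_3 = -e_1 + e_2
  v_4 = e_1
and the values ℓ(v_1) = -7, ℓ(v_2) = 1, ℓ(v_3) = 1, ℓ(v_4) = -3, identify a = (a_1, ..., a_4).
a = (-3, -2, 3, -1)

Write a = (a_1, ..., a_4) in the standard basis. For each basis vector v_i, ℓ(v_i) = <v_i, a> is a linear equation in the a_j's. Collect the n equations into a matrix system V a = ℓ, where row i of V is v_i (expressed in the standard basis). Since V is invertible (lower-triangular with 1s on the diagonal, up to permutation), solve by back-substitution:
  V =
[[1, 0, -1, 1],
 [0, 1, 1, 0],
 [-1, 1, 0, 0],
 [1, 0, 0, 0]]
  V a = (-7, 1, 1, -3)
Solving gives a = (-3, -2, 3, -1).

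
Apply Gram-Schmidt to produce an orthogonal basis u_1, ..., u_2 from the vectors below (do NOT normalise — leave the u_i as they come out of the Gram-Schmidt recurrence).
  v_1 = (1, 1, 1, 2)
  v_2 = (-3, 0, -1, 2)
Orthogonal basis:
  u_1 = (1, 1, 1, 2)
  u_2 = (-3, 0, -1, 2)

Apply the Gram-Schmidt recurrence
  u_1 = v_1
  u_i = v_i − Σ_{j<i} ((v_i · u_j) / (u_j · u_j)) · u_j.

Step by step this gives:
  u_1 = (1, 1, 1, 2)
  u_2 = (-3, 0, -1, 2)

Orthogonality check:
  u_2 · u_1 = 0 (should be 0)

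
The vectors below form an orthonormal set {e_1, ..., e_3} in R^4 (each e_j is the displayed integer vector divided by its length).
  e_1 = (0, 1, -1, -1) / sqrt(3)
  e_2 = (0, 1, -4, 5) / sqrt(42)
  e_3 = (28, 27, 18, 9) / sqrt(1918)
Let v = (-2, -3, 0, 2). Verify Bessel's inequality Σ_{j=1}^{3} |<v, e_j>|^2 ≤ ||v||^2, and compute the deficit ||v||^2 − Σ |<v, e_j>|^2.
Σ |<v, e_j>|^2 = 2313/137; ||v||^2 = 17; deficit = 16/137

Write each e_j = u_j / sqrt(<u_j, u_j>) where u_j is the displayed integer vector. Then <v, e_j> = <v, u_j> / sqrt(<u_j, u_j>), so |<v, e_j>|^2 = <v, u_j>^2 / <u_j, u_j>.
Coefficients: <v, e_1> = -5/sqrt(3), <v, e_2> = 7/sqrt(42), <v, e_3> = -119/sqrt(1918).
Square and sum: Σ |<v, e_j>|^2 = 2313/137.
Compute ||v||^2 = v·v = 17.
Deficit = 17 − 2313/137 = 16/137 ≥ 0, confirming Bessel's inequality. (The deficit equals ||v − Σ <v,e_j> e_j||^2, the squared distance from v to span{e_j}.)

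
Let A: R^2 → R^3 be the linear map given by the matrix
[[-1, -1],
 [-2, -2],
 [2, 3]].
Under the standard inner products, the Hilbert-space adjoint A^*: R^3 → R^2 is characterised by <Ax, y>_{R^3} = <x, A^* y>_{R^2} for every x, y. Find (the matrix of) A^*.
A^* = A^T =
[[-1, -2, 2],
 [-1, -2, 3]]

For real matrices with standard dot products, the defining identity <Ax, y> = <x, A^* y> gives (Ax)^T y = x^T (A^*) y, i.e. x^T A^T y = x^T (A^*) y. Since this holds for all x, y, we must have A^* = A^T. Therefore
A^* =
[[-1, -2, 2],
 [-1, -2, 3]].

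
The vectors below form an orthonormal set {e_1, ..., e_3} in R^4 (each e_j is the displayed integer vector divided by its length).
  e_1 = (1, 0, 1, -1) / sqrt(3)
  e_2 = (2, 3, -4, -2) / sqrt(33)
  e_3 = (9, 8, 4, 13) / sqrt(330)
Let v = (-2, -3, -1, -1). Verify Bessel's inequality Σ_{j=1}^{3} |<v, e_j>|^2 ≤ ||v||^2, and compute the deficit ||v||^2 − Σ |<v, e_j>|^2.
Σ |<v, e_j>|^2 = 401/30; ||v||^2 = 15; deficit = 49/30

Write each e_j = u_j / sqrt(<u_j, u_j>) where u_j is the displayed integer vector. Then <v, e_j> = <v, u_j> / sqrt(<u_j, u_j>), so |<v, e_j>|^2 = <v, u_j>^2 / <u_j, u_j>.
Coefficients: <v, e_1> = -2/sqrt(3), <v, e_2> = -7/sqrt(33), <v, e_3> = -59/sqrt(330).
Square and sum: Σ |<v, e_j>|^2 = 401/30.
Compute ||v||^2 = v·v = 15.
Deficit = 15 − 401/30 = 49/30 ≥ 0, confirming Bessel's inequality. (The deficit equals ||v − Σ <v,e_j> e_j||^2, the squared distance from v to span{e_j}.)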